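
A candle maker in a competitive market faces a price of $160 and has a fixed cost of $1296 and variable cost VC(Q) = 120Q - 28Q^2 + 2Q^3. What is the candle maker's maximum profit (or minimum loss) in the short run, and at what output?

AVC = 120 - 28Q + 2Q^2 has its minimum $22 at Q = 7; price $160 clears that bar, so the firm operates.
MC = 120 - 56Q + 6Q^2. Setting P = MC and taking the root on the rising branch gives Q* = 10.
TR = 160·10 = 1600. TC = 1296 + 400 = 1696. Profit = 1600 − 1696 = -$96.
Shutting down would mean losing the fixed cost of $1296, so operating at a loss of $96 is better by $1200.

Profit = -$96 at Q = 10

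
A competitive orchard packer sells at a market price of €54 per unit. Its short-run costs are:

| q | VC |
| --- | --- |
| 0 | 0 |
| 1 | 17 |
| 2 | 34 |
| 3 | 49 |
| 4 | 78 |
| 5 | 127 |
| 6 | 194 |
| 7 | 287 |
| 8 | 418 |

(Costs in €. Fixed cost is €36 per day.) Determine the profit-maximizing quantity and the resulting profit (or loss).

Profit at each row (π = 54q − TC): q=0: -36; q=1: 1; q=2: 38; q=3: 77; q=4: 102; q=5: 107; q=6: 94; q=7: 55; q=8: -22.
Profit is maximized at q = 5. AVC there is 127/5 = €25.40 ≤ P, so producing beats shutting down (which would give -€36).

q = 5; profit = €107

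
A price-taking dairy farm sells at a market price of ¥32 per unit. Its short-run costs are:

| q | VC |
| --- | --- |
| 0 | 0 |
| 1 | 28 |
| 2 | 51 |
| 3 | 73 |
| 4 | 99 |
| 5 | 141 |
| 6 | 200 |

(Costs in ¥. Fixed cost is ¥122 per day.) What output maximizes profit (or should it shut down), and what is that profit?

q = 4; profit = -¥93

Profit at each row (π = 32q − TC): q=0: -122; q=1: -118; q=2: -109; q=3: -99; q=4: -93; q=5: -103; q=6: -130.
Profit is maximized at q = 4. AVC there is 99/4 = ¥24.75 ≤ P, so producing beats shutting down (which would give -¥122).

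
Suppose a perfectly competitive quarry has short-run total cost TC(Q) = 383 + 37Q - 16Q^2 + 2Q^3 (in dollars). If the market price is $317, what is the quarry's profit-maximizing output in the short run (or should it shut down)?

Produce at Q = 10

Strip out fixed cost: VC = 37Q - 16Q^2 + 2Q^3. Then AVC = 37 - 16Q + 2Q^2 and MC = 37 - 32Q + 6Q^2.
AVC is minimized where dAVC/dQ = -16 + 4Q = 0, at Q = 4; min AVC = 37 - 16·4 + 2·4^2 = $5.
Since P = $317 ≥ min AVC = $5, price covers variable cost and the firm should produce.
Set P = MC: 317 = 37 - 32Q + 6Q^2 → -280 - 32Q + 6Q^2 = 0. The roots are Q = -14/3 and Q = 10; the profit-maximizing output is on the rising part of MC, so Q* = 10.
Check: AVC at Q = 10 is $77 ≤ P, so revenue covers variable cost.
Profit = P·Q − TC = 317·10 − 1153 = $2017.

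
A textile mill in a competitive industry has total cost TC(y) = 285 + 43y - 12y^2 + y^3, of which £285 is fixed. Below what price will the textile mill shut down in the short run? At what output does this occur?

£7 per unit, at y = 6

Short-run supply begins at min AVC. From VC = 43y - 12y^2 + y^3, AVC = 43 - 12y + y^2.
dAVC/dy = -12 + 2y = 0 gives y = 6. min AVC = 43 - 12·6 + 6^2 = 7.
For P < £7 the firm produces nothing.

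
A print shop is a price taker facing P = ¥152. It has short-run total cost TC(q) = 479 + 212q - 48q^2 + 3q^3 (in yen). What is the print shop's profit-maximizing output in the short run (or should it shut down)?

Produce at q = 10

From TC, MC = TC'(q) = 212 - 96q + 9q^2 and AVC = VC/q = 212 - 48q + 3q^2.
The AVC parabola has its vertex at q = 48/6 = 8, where AVC = 212 - 48·8 + 3·8^2 = ¥20.
P = ¥152 exceeds min AVC = ¥20, so the firm stays open.
Set P = MC: 152 = 212 - 96q + 9q^2 → 60 - 96q + 9q^2 = 0. The roots are q = 2/3 and q = 10; the profit-maximizing output is on the rising part of MC, so q* = 10.
Check: AVC at q = 10 is ¥32 ≤ P, so revenue covers variable cost.
Profit = P·q − TC = 152·10 − 799 = ¥721.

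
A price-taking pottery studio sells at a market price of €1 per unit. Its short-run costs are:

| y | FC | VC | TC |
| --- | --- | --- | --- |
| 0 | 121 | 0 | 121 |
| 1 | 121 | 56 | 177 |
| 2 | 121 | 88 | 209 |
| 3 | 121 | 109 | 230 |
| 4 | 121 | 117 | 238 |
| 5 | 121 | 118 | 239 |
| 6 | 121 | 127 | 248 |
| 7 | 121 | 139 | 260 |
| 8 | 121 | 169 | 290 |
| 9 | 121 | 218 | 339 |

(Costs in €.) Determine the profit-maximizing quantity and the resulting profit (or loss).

Tabulate TR − TC: y=0: -121; y=1: -176; y=2: -207; y=3: -227; y=4: -234; y=5: -234; y=6: -242; y=7: -253; y=8: -282; y=9: -330.
Profit is highest at y = 0. Equivalently, the lowest AVC in the table is 139/7 ≈ €19.86 at y = 7, and P = €1 falls below it — price never covers variable cost, so the firm shuts down and loses only its fixed cost.

y = 0 (shut down); profit = -€121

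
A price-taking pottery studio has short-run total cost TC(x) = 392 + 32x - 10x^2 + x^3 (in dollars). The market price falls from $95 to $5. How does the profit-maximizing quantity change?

Output falls from 9 to 0 (the firm shuts down)

AVC = 32 - 10x + x^2, minimized at x = 5 where min AVC = $7. MC = 32 - 20x + 3x^2.
At P = $95 ≥ min AVC, set P = MC on the rising branch: x = 9.
At P = $5 < min AVC = $7, price no longer covers variable cost at any output, so the firm shuts down: x = 0.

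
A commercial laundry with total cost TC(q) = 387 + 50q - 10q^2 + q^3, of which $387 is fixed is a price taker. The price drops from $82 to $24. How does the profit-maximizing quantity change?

AVC = 50 - 10q + q^2, minimized at q = 5 where min AVC = $25. MC = 50 - 20q + 3q^2.
At P = $82 ≥ min AVC, set P = MC on the rising branch: q = 8.
At P = $24 < min AVC = $25, price no longer covers variable cost at any output, so the firm shuts down: q = 0.

Output falls from 8 to 0 (the firm shuts down)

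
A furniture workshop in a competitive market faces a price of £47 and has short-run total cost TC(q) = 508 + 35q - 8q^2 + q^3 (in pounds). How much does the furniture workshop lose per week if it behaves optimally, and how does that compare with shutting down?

Profit = -£364 at q = 6

AVC = 35 - 8q + q^2 has its minimum £19 at q = 4; price £47 clears that bar, so the firm operates.
With MC = 35 - 16q + 3q^2, P = MC on the upward-sloping part at q* = 6.
TR = 47·6 = 282. TC = 508 + 138 = 646. Profit = 282 − 646 = -£364.
Shutting down would mean losing the fixed cost of £508, so operating at a loss of £364 is better by £144.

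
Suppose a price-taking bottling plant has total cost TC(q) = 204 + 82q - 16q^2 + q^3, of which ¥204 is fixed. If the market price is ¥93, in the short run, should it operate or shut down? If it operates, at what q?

Produce at q = 11

Variable cost is VC = 82q - 16q^2 + q^3, so AVC = VC/q = 82 - 16q + q^2 and MC = dTC/dq = 82 - 32q + 3q^2.
AVC hits its minimum where MC = AVC, at q = 8, giving min AVC = 82 - 16·8 + 8^2 = ¥18.
Because ¥93 ≥ ¥18, revenue can cover variable cost; the firm operates.
Solving P = MC: -11 - 32q + 3q^2 = 0 ⇒ q = -1/3 or 11. On the upward-sloping branch, q* = 11.
Check: AVC at q = 11 is ¥27 ≤ P, so revenue covers variable cost.
Profit = P·q − TC = 93·11 − 501 = ¥522.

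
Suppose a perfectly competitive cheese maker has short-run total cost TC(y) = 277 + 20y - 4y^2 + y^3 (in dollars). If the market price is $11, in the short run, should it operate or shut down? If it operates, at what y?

Shut down

Variable cost is VC = 20y - 4y^2 + y^3, so AVC = VC/y = 20 - 4y + y^2 and MC = dTC/dy = 20 - 8y + 3y^2.
AVC hits its minimum where MC = AVC, at y = 2, giving min AVC = 20 - 4·2 + 2^2 = $16.
P = $11 lies below min AVC = $16; no output level covers variable cost.
Best response: produce nothing and absorb the $277 fixed cost.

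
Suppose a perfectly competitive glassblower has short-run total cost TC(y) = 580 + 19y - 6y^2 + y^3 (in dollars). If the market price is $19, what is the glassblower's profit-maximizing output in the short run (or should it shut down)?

Variable cost is VC = 19y - 6y^2 + y^3, so AVC = VC/y = 19 - 6y + y^2 and MC = dTC/dy = 19 - 12y + 3y^2.
The AVC parabola has its vertex at y = 6/2 = 3, where AVC = 19 - 6·3 + 3^2 = $10.
P = $19 exceeds min AVC = $10, so the firm stays open.
Set P = MC: 19 = 19 - 12y + 3y^2 → -12y + 3y^2 = 0. The roots are y = 0 and y = 4; the profit-maximizing output is on the rising part of MC, so y* = 4.
Check: AVC at y = 4 is $11 ≤ P, so revenue covers variable cost.
Profit = P·y − TC = 19·4 − 624 = -$548, a loss, but smaller than the $580 fixed cost the firm would lose by shutting down.

Produce at y = 4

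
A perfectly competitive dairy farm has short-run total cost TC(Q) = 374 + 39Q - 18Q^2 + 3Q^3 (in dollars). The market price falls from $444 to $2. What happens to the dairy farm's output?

Output falls from 9 to 0 (the firm shuts down)

MC = 39 - 36Q + 9Q^2; the shutdown threshold is min AVC = $12 (at Q = 3).
At P = $444 ≥ min AVC, set P = MC on the rising branch: Q = 9.
At P = $2 < min AVC = $12, price no longer covers variable cost at any output, so the firm shuts down: Q = 0.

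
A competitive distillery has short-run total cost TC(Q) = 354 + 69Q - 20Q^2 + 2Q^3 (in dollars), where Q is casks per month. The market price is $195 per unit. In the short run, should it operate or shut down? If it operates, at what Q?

Strip out fixed cost: VC = 69Q - 20Q^2 + 2Q^3. Then AVC = 69 - 20Q + 2Q^2 and MC = 69 - 40Q + 6Q^2.
The AVC parabola has its vertex at Q = 20/4 = 5, where AVC = 69 - 20·5 + 2·5^2 = $19.
P = $195 exceeds min AVC = $19, so the firm stays open.
Set P = MC: 195 = 69 - 40Q + 6Q^2 → -126 - 40Q + 6Q^2 = 0. The roots are Q = -7/3 and Q = 9; the profit-maximizing output is on the rising part of MC, so Q* = 9.
Check: AVC at Q = 9 is $51 ≤ P, so revenue covers variable cost.
Profit = P·Q − TC = 195·9 − 813 = $942.

Produce at Q = 9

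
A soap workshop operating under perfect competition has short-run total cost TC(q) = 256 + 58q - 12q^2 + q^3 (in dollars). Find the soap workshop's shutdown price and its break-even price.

Shutdown price = $22; break-even price = $58

AVC = 58 - 12q + q^2; minimized at q = 6, giving min AVC = $22. That is the shutdown price.
ATC = 256/q + 58 - 12q + q^2. Setting dATC/dq = −256/q^2 − 12 + 2q = 0 gives q = 8 (since 2·8^3 − 12·8^2 = 256).
min ATC = 256/8 + 58 − 12·8 + 8^2 = $58. That is the break-even price.
Between these two prices the firm operates at a loss; above $58 it earns a profit.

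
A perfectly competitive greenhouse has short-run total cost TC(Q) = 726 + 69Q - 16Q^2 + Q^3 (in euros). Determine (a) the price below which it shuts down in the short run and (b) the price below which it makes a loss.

Shutdown price = min AVC. AVC = 69 - 16Q + Q^2, with vertex at Q = 8 and minimum €5.
ATC = 726/Q + 69 - 16Q + Q^2. Setting dATC/dQ = −726/Q^2 − 16 + 2Q = 0 gives Q = 11 (since 2·11^3 − 16·11^2 = 726).
min ATC = 726/11 + 69 − 16·11 + 11^2 = €80. That is the break-even price.
Between these two prices the firm operates at a loss; above €80 it earns a profit.

Shutdown price = €5; break-even price = €80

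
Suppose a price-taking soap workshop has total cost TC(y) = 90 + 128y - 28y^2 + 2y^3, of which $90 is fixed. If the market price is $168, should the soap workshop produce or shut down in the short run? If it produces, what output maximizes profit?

Produce at y = 10

From TC, MC = TC'(y) = 128 - 56y + 6y^2 and AVC = VC/y = 128 - 28y + 2y^2.
The AVC parabola has its vertex at y = 28/4 = 7, where AVC = 128 - 28·7 + 2·7^2 = $30.
Because $168 ≥ $30, revenue can cover variable cost; the firm operates.
Set P = MC: 168 = 128 - 56y + 6y^2 → -40 - 56y + 6y^2 = 0. The roots are y = -2/3 and y = 10; the profit-maximizing output is on the rising part of MC, so y* = 10.
Check: AVC at y = 10 is $48 ≤ P, so revenue covers variable cost.
Profit = P·y − TC = 168·10 − 570 = $1110.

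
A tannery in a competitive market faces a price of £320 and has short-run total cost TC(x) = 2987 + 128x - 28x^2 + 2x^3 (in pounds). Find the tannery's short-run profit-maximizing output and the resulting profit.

Profit = -£107 at x = 12

AVC = 128 - 28x + 2x^2; min AVC = £30 at x = 7. Since P = £320 ≥ min AVC, the firm produces.
With MC = 128 - 56x + 6x^2, P = MC on the upward-sloping part at x* = 12.
TR = 320·12 = 3840. TC = 2987 + 960 = 3947. Profit = 3840 − 3947 = -£107.
Shutting down would mean losing the fixed cost of £2987, so operating at a loss of £107 is better by £2880.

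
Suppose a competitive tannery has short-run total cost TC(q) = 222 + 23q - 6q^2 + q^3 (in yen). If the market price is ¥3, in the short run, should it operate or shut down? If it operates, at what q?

Variable cost is VC = 23q - 6q^2 + q^3, so AVC = VC/q = 23 - 6q + q^2 and MC = dTC/dq = 23 - 12q + 3q^2.
AVC is minimized where dAVC/dq = -6 + 2q = 0, at q = 3; min AVC = 23 - 6·3 + 3^2 = ¥14.
P = ¥3 lies below min AVC = ¥14; no output level covers variable cost.
The firm minimizes its loss by shutting down and losing only its fixed cost of ¥222.

Shut down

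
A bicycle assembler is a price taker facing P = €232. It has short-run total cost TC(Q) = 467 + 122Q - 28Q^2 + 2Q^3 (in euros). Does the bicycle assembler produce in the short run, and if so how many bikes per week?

Produce at Q = 11

Strip out fixed cost: VC = 122Q - 28Q^2 + 2Q^3. Then AVC = 122 - 28Q + 2Q^2 and MC = 122 - 56Q + 6Q^2.
The AVC parabola has its vertex at Q = 28/4 = 7, where AVC = 122 - 28·7 + 2·7^2 = €24.
Since P = €232 ≥ min AVC = €24, price covers variable cost and the firm should produce.
Set P = MC: 232 = 122 - 56Q + 6Q^2 → -110 - 56Q + 6Q^2 = 0. The roots are Q = -5/3 and Q = 11; the profit-maximizing output is on the rising part of MC, so Q* = 11.
Check: AVC at Q = 11 is €56 ≤ P, so revenue covers variable cost.
Profit = P·Q − TC = 232·11 − 1083 = €1469.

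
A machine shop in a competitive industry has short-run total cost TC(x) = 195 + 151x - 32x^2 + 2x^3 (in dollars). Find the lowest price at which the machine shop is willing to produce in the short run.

The firm shuts down when price falls below the minimum of average variable cost. AVC = VC/x = 151 - 32x + 2x^2.
dAVC/dx = -32 + 4x = 0 gives x = 8. min AVC = 151 - 32·8 + 2·8^2 = 23.
So the shutdown price is $23.

$23 per unit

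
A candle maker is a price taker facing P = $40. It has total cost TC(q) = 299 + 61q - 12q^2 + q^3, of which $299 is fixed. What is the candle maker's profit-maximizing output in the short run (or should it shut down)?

From TC, MC = TC'(q) = 61 - 24q + 3q^2 and AVC = VC/q = 61 - 12q + q^2.
AVC hits its minimum where MC = AVC, at q = 6, giving min AVC = 61 - 12·6 + 6^2 = $25.
Since P = $40 ≥ min AVC = $25, price covers variable cost and the firm should produce.
Set P = MC: 40 = 61 - 24q + 3q^2 → 21 - 24q + 3q^2 = 0. The roots are q = 1 and q = 7; the profit-maximizing output is on the rising part of MC, so q* = 7.
Check: AVC at q = 7 is $26 ≤ P, so revenue covers variable cost.
Profit = P·q − TC = 40·7 − 481 = -$201, a loss, but smaller than the $299 fixed cost the firm would lose by shutting down.

Produce at q = 7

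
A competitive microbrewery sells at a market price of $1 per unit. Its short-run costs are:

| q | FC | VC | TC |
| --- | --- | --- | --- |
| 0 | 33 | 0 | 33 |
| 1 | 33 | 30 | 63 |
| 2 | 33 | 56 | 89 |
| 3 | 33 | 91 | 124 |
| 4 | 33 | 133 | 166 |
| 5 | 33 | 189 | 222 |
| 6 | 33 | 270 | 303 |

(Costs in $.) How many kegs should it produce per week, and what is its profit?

q = 0 (shut down); profit = -$33

Compute π = P·q − TC at each output: q=0: -33; q=1: -62; q=2: -87; q=3: -121; q=4: -162; q=5: -217; q=6: -297.
Profit is highest at q = 0. Equivalently, the lowest AVC in the table is 56/2 ≈ $28 at q = 2, and P = $1 falls below it — price never covers variable cost, so the firm shuts down and loses only its fixed cost.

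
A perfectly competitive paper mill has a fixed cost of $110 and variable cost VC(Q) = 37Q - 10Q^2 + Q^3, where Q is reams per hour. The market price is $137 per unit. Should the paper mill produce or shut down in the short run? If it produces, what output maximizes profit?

Produce at Q = 10

Variable cost is VC = 37Q - 10Q^2 + Q^3, so AVC = VC/Q = 37 - 10Q + Q^2 and MC = dTC/dQ = 37 - 20Q + 3Q^2.
AVC is minimized where dAVC/dQ = -10 + 2Q = 0, at Q = 5; min AVC = 37 - 10·5 + 5^2 = $12.
P = $137 exceeds min AVC = $12, so the firm stays open.
Solving P = MC: -100 - 20Q + 3Q^2 = 0 ⇒ Q = -10/3 or 10. On the upward-sloping branch, Q* = 10.
Check: AVC at Q = 10 is $37 ≤ P, so revenue covers variable cost.
Profit = P·Q − TC = 137·10 − 480 = $890.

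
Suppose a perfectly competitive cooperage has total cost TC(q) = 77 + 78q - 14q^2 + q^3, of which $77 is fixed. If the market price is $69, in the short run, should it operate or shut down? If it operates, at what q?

Produce at q = 9

Strip out fixed cost: VC = 78q - 14q^2 + q^3. Then AVC = 78 - 14q + q^2 and MC = 78 - 28q + 3q^2.
AVC is minimized where dAVC/dq = -14 + 2q = 0, at q = 7; min AVC = 78 - 14·7 + 7^2 = $29.
Since P = $69 ≥ min AVC = $29, price covers variable cost and the firm should produce.
Solving P = MC: 9 - 28q + 3q^2 = 0 ⇒ q = 1/3 or 9. On the upward-sloping branch, q* = 9.
Check: AVC at q = 9 is $33 ≤ P, so revenue covers variable cost.
Profit = P·q − TC = 69·9 − 374 = $247.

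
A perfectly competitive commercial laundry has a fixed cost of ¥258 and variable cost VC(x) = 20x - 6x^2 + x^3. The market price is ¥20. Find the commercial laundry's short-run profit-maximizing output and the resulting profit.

AVC = 20 - 6x + x^2; min AVC = ¥11 at x = 3. Since P = ¥20 ≥ min AVC, the firm produces.
With MC = 20 - 12x + 3x^2, P = MC on the upward-sloping part at x* = 4.
TR = 20·4 = 80. TC = 258 + 48 = 306. Profit = 80 − 306 = -¥226.
That loss of ¥226 beats the ¥258 the firm would lose by shutting down; producing recovers ¥32 of fixed cost.

Profit = -¥226 at x = 4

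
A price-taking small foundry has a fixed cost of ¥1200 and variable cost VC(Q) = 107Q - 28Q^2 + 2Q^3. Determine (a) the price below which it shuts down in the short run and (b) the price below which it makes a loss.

Shutdown price = ¥9; break-even price = ¥147

Shutdown price = min AVC. AVC = 107 - 28Q + 2Q^2, with vertex at Q = 7 and minimum ¥9.
ATC = 1200/Q + 107 - 28Q + 2Q^2. Setting dATC/dQ = −1200/Q^2 − 28 + 4Q = 0 gives Q = 10 (since 4·10^3 − 28·10^2 = 1200).
min ATC = 1200/10 + 107 − 28·10 + 2·10^2 = ¥147. That is the break-even price.
Between these two prices the firm operates at a loss; above ¥147 it earns a profit.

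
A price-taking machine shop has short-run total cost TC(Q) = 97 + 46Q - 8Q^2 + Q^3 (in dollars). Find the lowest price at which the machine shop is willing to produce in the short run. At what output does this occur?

The firm shuts down when price falls below the minimum of average variable cost. AVC = VC/Q = 46 - 8Q + Q^2.
At the minimum of AVC, MC = AVC. MC = 46 - 16Q + 3Q^2; setting MC = AVC gives 2Q^2 - 8Q = 0, so Q = 4. min AVC = 30.
For P < $30 the firm produces nothing.

$30 per unit, at Q = 4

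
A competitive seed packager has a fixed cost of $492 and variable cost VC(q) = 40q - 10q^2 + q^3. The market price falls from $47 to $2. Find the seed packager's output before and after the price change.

Output falls from 7 to 0 (the firm shuts down)

AVC = 40 - 10q + q^2, minimized at q = 5 where min AVC = $15. MC = 40 - 20q + 3q^2.
With P = $47 above the shutdown price, P = MC gives q = 7.
At P = $2 < min AVC = $15, price no longer covers variable cost at any output, so the firm shuts down: q = 0.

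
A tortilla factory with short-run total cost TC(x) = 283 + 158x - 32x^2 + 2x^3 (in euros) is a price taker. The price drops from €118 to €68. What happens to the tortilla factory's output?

AVC = 158 - 32x + 2x^2, minimized at x = 8 where min AVC = €30. MC = 158 - 64x + 6x^2.
With P = €118 above the shutdown price, P = MC gives x = 10.
At P = €68 ≥ min AVC, set P = MC: x = 9. The firm stays open but cuts output.

Output falls from 10 to 9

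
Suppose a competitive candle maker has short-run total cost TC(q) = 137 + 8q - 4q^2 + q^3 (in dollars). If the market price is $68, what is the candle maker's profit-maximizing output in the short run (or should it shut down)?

Produce at q = 6

Variable cost is VC = 8q - 4q^2 + q^3, so AVC = VC/q = 8 - 4q + q^2 and MC = dTC/dq = 8 - 8q + 3q^2.
AVC is minimized where dAVC/dq = -4 + 2q = 0, at q = 2; min AVC = 8 - 4·2 + 2^2 = $4.
Since P = $68 ≥ min AVC = $4, price covers variable cost and the firm should produce.
Solving P = MC: -60 - 8q + 3q^2 = 0 ⇒ q = -10/3 or 6. On the upward-sloping branch, q* = 6.
Check: AVC at q = 6 is $20 ≤ P, so revenue covers variable cost.
Profit = P·q − TC = 68·6 − 257 = $151.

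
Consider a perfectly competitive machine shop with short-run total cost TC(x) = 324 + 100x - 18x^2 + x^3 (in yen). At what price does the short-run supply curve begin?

The firm shuts down when price falls below the minimum of average variable cost. AVC = VC/x = 100 - 18x + x^2.
dAVC/dx = -18 + 2x = 0 gives x = 9. min AVC = 100 - 18·9 + 9^2 = 19.
The firm shuts down for any P below ¥19.

¥19 per unit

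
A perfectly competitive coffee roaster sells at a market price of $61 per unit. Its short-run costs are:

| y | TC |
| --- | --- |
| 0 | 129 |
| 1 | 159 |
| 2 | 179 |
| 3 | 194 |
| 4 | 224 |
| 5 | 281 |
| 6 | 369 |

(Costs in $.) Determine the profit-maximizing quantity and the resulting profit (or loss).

y = 5; profit = $24

Profit at each row (π = 61y − TC): y=0: -129; y=1: -98; y=2: -57; y=3: -11; y=4: 20; y=5: 24; y=6: -3.
Profit is maximized at y = 5. AVC there is 152/5 = $30.40 ≤ P, so producing beats shutting down (which would give -$129).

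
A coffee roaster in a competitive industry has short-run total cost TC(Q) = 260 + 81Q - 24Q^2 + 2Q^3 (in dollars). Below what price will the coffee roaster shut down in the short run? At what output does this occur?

Short-run supply begins at min AVC. From VC = 81Q - 24Q^2 + 2Q^3, AVC = 81 - 24Q + 2Q^2.
dAVC/dQ = -24 + 4Q = 0 gives Q = 6. min AVC = 81 - 24·6 + 2·6^2 = 9.
So the shutdown price is $9.

$9 per unit, at Q = 6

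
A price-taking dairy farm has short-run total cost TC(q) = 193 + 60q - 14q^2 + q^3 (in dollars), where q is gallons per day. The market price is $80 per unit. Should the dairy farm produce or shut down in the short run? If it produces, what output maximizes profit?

Produce at q = 10

Variable cost is VC = 60q - 14q^2 + q^3, so AVC = VC/q = 60 - 14q + q^2 and MC = dTC/dq = 60 - 28q + 3q^2.
The AVC parabola has its vertex at q = 14/2 = 7, where AVC = 60 - 14·7 + 7^2 = $11.
Because $80 ≥ $11, revenue can cover variable cost; the firm operates.
Set P = MC: 80 = 60 - 28q + 3q^2 → -20 - 28q + 3q^2 = 0. The roots are q = -2/3 and q = 10; the profit-maximizing output is on the rising part of MC, so q* = 10.
Check: AVC at q = 10 is $20 ≤ P, so revenue covers variable cost.
Profit = P·q − TC = 80·10 − 393 = $407.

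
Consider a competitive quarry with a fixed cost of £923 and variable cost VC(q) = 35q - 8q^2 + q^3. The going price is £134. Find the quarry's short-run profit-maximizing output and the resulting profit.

AVC = 35 - 8q + q^2; min AVC = £19 at q = 4. Since P = £134 ≥ min AVC, the firm produces.
With MC = 35 - 16q + 3q^2, P = MC on the upward-sloping part at q* = 9.
TR = 134·9 = 1206. TC = 923 + 396 = 1319. Profit = 1206 − 1319 = -£113.
That loss of £113 beats the £923 the firm would lose by shutting down; producing recovers £810 of fixed cost.

Profit = -£113 at q = 9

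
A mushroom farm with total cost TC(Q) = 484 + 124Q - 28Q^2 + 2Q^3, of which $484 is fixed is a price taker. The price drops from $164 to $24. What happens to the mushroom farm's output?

Output falls from 10 to 0 (the firm shuts down)

AVC = 124 - 28Q + 2Q^2, minimized at Q = 7 where min AVC = $26. MC = 124 - 56Q + 6Q^2.
With P = $164 above the shutdown price, P = MC gives Q = 10.
At P = $24 < min AVC = $26, price no longer covers variable cost at any output, so the firm shuts down: Q = 0.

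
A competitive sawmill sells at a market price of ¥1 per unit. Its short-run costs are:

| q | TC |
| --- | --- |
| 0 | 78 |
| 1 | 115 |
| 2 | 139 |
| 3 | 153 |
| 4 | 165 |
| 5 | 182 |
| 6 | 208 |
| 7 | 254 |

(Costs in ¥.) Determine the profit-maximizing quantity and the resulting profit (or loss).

q = 0 (shut down); profit = -¥78

Profit at each row (π = 1q − TC): q=0: -78; q=1: -114; q=2: -137; q=3: -150; q=4: -161; q=5: -177; q=6: -202; q=7: -247.
Profit is highest at q = 0. Equivalently, the lowest AVC in the table is 104/5 ≈ ¥20.80 at q = 5, and P = ¥1 falls below it — price never covers variable cost, so the firm shuts down and loses only its fixed cost.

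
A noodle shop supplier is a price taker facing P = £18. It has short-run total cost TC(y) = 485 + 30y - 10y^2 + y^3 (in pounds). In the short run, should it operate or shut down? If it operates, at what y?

From TC, MC = TC'(y) = 30 - 20y + 3y^2 and AVC = VC/y = 30 - 10y + y^2.
AVC is minimized where dAVC/dy = -10 + 2y = 0, at y = 5; min AVC = 30 - 10·5 + 5^2 = £5.
Because £18 ≥ £5, revenue can cover variable cost; the firm operates.
Solving P = MC: 12 - 20y + 3y^2 = 0 ⇒ y = 2/3 or 6. On the upward-sloping branch, y* = 6.
Check: AVC at y = 6 is £6 ≤ P, so revenue covers variable cost.
Profit = P·y − TC = 18·6 − 521 = -£413, a loss, but smaller than the £485 fixed cost the firm would lose by shutting down.

Produce at y = 6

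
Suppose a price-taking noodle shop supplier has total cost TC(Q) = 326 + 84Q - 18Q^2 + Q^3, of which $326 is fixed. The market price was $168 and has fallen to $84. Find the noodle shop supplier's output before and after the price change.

MC = 84 - 36Q + 3Q^2; the shutdown threshold is min AVC = $3 (at Q = 9).
With P = $168 above the shutdown price, P = MC gives Q = 14.
At P = $84 ≥ min AVC, set P = MC: Q = 12. The firm stays open but cuts output.

Output falls from 14 to 12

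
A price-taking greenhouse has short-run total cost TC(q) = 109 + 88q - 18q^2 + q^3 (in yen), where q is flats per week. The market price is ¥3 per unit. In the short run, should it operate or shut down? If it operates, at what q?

Shut down

From TC, MC = TC'(q) = 88 - 36q + 3q^2 and AVC = VC/q = 88 - 18q + q^2.
AVC hits its minimum where MC = AVC, at q = 9, giving min AVC = 88 - 18·9 + 9^2 = ¥7.
With P < min AVC (¥3 < ¥7), every unit sold adds to the loss.
Best response: produce nothing and absorb the ¥109 fixed cost.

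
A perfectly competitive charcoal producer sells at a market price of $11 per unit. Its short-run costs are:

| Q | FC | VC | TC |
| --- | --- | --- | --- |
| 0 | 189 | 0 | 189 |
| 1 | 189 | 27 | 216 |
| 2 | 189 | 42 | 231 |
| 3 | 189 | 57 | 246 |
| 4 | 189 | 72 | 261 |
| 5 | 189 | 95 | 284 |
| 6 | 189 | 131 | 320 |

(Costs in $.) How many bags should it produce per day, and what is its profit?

Q = 0 (shut down); profit = -$189

Profit at each row (π = 11Q − TC): Q=0: -189; Q=1: -205; Q=2: -209; Q=3: -213; Q=4: -217; Q=5: -229; Q=6: -254.
Profit is highest at Q = 0. Equivalently, the lowest AVC in the table is 72/4 ≈ $18 at Q = 4, and P = $11 falls below it — price never covers variable cost, so the firm shuts down and loses only its fixed cost.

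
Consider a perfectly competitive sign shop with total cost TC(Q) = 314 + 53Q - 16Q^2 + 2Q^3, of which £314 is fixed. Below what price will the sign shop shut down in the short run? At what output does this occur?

£21 per unit, at Q = 4

The shutdown price is the minimum of AVC. VC = 53Q - 16Q^2 + 2Q^3, so AVC = 53 - 16Q + 2Q^2.
dAVC/dQ = -16 + 4Q = 0 gives Q = 4. min AVC = 53 - 16·4 + 2·4^2 = 21.
The firm shuts down for any P below £21.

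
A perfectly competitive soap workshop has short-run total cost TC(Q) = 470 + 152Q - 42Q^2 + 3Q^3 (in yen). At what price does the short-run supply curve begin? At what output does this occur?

Short-run supply begins at min AVC. From VC = 152Q - 42Q^2 + 3Q^3, AVC = 152 - 42Q + 3Q^2.
At the minimum of AVC, MC = AVC. MC = 152 - 84Q + 9Q^2; setting MC = AVC gives 6Q^2 - 42Q = 0, so Q = 7. min AVC = 5.
The firm shuts down for any P below ¥5.

¥5 per unit, at Q = 7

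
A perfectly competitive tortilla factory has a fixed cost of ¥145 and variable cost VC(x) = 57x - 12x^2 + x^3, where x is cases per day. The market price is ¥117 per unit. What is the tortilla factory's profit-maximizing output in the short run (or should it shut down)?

Produce at x = 10

Strip out fixed cost: VC = 57x - 12x^2 + x^3. Then AVC = 57 - 12x + x^2 and MC = 57 - 24x + 3x^2.
AVC hits its minimum where MC = AVC, at x = 6, giving min AVC = 57 - 12·6 + 6^2 = ¥21.
P = ¥117 exceeds min AVC = ¥21, so the firm stays open.
P = MC gives -60 - 24x + 3x^2 = 0, with roots -2 and 10. Take the larger (rising MC): x* = 10.
Check: AVC at x = 10 is ¥37 ≤ P, so revenue covers variable cost.
Profit = P·x − TC = 117·10 − 515 = ¥655.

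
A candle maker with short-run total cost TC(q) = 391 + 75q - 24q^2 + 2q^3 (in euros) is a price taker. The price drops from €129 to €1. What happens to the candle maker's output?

Output falls from 9 to 0 (the firm shuts down)

AVC = 75 - 24q + 2q^2, minimized at q = 6 where min AVC = €3. MC = 75 - 48q + 6q^2.
At P = €129 ≥ min AVC, set P = MC on the rising branch: q = 9.
At P = €1 < min AVC = €3, price no longer covers variable cost at any output, so the firm shuts down: q = 0.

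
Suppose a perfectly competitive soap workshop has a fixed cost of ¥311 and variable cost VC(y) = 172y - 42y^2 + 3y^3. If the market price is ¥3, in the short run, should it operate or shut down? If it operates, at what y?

From TC, MC = TC'(y) = 172 - 84y + 9y^2 and AVC = VC/y = 172 - 42y + 3y^2.
AVC hits its minimum where MC = AVC, at y = 7, giving min AVC = 172 - 42·7 + 3·7^2 = ¥25.
Since P = ¥3 < min AVC = ¥25, price fails to cover variable cost at any output.
Shutting down limits the loss to fixed cost, ¥311.

Shut down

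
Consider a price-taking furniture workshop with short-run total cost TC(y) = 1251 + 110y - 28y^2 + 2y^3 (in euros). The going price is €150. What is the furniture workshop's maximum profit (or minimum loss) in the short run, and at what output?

Profit = -€51 at y = 10

AVC = 110 - 28y + 2y^2; min AVC = €12 at y = 7. Since P = €150 ≥ min AVC, the firm produces.
MC = 110 - 56y + 6y^2. Setting P = MC and taking the root on the rising branch gives y* = 10.
TR = 150·10 = 1500. TC = 1251 + 300 = 1551. Profit = 1500 − 1551 = -€51.
Shutting down would mean losing the fixed cost of €1251, so operating at a loss of €51 is better by €1200.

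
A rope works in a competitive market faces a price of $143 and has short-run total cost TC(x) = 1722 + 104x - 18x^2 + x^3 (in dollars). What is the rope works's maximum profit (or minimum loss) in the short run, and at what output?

Profit = -$370 at x = 13

AVC = 104 - 18x + x^2; min AVC = $23 at x = 9. Since P = $143 ≥ min AVC, the firm produces.
MC = 104 - 36x + 3x^2. Setting P = MC and taking the root on the rising branch gives x* = 13.
TR = 143·13 = 1859. TC = 1722 + 507 = 2229. Profit = 1859 − 2229 = -$370.
Shutting down would mean losing the fixed cost of $1722, so operating at a loss of $370 is better by $1352.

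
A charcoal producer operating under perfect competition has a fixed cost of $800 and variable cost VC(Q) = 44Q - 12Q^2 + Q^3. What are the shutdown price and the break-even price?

Shutdown price = $8; break-even price = $104

AVC = 44 - 12Q + Q^2; minimized at Q = 6, giving min AVC = $8. That is the shutdown price.
ATC = 800/Q + 44 - 12Q + Q^2. Setting dATC/dQ = −800/Q^2 − 12 + 2Q = 0 gives Q = 10 (since 2·10^3 − 12·10^2 = 800).
min ATC = 800/10 + 44 − 12·10 + 10^2 = $104. That is the break-even price.
Between these two prices the firm operates at a loss; above $104 it earns a profit.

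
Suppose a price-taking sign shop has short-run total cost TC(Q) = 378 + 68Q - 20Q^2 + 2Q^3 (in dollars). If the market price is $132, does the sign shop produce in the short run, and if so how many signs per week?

Produce at Q = 8

Strip out fixed cost: VC = 68Q - 20Q^2 + 2Q^3. Then AVC = 68 - 20Q + 2Q^2 and MC = 68 - 40Q + 6Q^2.
AVC hits its minimum where MC = AVC, at Q = 5, giving min AVC = 68 - 20·5 + 2·5^2 = $18.
Because $132 ≥ $18, revenue can cover variable cost; the firm operates.
P = MC gives -64 - 40Q + 6Q^2 = 0, with roots -4/3 and 8. Take the larger (rising MC): Q* = 8.
Check: AVC at Q = 8 is $36 ≤ P, so revenue covers variable cost.
Profit = P·Q − TC = 132·8 − 666 = $390.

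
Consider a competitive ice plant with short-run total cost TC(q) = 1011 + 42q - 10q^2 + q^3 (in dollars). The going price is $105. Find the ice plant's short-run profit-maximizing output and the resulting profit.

AVC = 42 - 10q + q^2 has its minimum $17 at q = 5; price $105 clears that bar, so the firm operates.
MC = 42 - 20q + 3q^2. Setting P = MC and taking the root on the rising branch gives q* = 9.
TR = 105·9 = 945. TC = 1011 + 297 = 1308. Profit = 945 − 1308 = -$363.
Shutting down would mean losing the fixed cost of $1011, so operating at a loss of $363 is better by $648.

Profit = -$363 at q = 9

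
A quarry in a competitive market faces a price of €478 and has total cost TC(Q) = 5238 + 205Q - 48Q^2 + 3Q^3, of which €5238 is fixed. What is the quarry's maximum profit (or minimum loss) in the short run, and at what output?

Profit = -€168 at Q = 13

AVC = 205 - 48Q + 3Q^2; min AVC = €13 at Q = 8. Since P = €478 ≥ min AVC, the firm produces.
With MC = 205 - 96Q + 9Q^2, P = MC on the upward-sloping part at Q* = 13.
TR = 478·13 = 6214. TC = 5238 + 1144 = 6382. Profit = 6214 − 6382 = -€168.
Shutting down would mean losing the fixed cost of €5238, so operating at a loss of €168 is better by €5070.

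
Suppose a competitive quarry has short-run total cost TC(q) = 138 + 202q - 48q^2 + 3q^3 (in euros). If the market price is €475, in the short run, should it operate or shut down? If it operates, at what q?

From TC, MC = TC'(q) = 202 - 96q + 9q^2 and AVC = VC/q = 202 - 48q + 3q^2.
The AVC parabola has its vertex at q = 48/6 = 8, where AVC = 202 - 48·8 + 3·8^2 = €10.
Because €475 ≥ €10, revenue can cover variable cost; the firm operates.
Solving P = MC: -273 - 96q + 9q^2 = 0 ⇒ q = -7/3 or 13. On the upward-sloping branch, q* = 13.
Check: AVC at q = 13 is €85 ≤ P, so revenue covers variable cost.
Profit = P·q − TC = 475·13 − 1243 = €4932.

Produce at q = 13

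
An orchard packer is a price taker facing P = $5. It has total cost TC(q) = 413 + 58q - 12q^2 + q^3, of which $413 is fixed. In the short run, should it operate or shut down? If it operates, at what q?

Shut down

Strip out fixed cost: VC = 58q - 12q^2 + q^3. Then AVC = 58 - 12q + q^2 and MC = 58 - 24q + 3q^2.
AVC hits its minimum where MC = AVC, at q = 6, giving min AVC = 58 - 12·6 + 6^2 = $22.
Since P = $5 < min AVC = $22, price fails to cover variable cost at any output.
Shutting down limits the loss to fixed cost, $413.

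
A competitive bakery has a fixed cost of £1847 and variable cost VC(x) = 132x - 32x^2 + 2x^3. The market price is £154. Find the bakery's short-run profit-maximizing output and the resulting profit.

Profit = -£395 at x = 11

AVC = 132 - 32x + 2x^2 has its minimum £4 at x = 8; price £154 clears that bar, so the firm operates.
With MC = 132 - 64x + 6x^2, P = MC on the upward-sloping part at x* = 11.
TR = 154·11 = 1694. TC = 1847 + 242 = 2089. Profit = 1694 − 2089 = -£395.
That loss of £395 beats the £1847 the firm would lose by shutting down; producing recovers £1452 of fixed cost.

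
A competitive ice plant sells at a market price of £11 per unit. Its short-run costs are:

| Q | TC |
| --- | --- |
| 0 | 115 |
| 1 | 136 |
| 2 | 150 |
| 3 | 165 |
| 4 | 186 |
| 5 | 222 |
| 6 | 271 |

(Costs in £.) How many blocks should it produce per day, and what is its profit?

Profit at each row (π = 11Q − TC): Q=0: -115; Q=1: -125; Q=2: -128; Q=3: -132; Q=4: -142; Q=5: -167; Q=6: -205.
Profit is highest at Q = 0. Equivalently, the lowest AVC in the table is 50/3 ≈ £16.67 at Q = 3, and P = £11 falls below it — price never covers variable cost, so the firm shuts down and loses only its fixed cost.

Q = 0 (shut down); profit = -£115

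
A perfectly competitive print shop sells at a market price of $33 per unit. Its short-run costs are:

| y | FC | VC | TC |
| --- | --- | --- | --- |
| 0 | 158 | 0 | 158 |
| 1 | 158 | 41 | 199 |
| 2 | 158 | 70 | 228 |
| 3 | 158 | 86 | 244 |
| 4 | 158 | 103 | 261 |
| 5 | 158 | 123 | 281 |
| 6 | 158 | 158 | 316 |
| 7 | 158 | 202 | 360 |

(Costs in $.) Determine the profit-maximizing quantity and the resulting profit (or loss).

Compute π = P·y − TC at each output: y=0: -158; y=1: -166; y=2: -162; y=3: -145; y=4: -129; y=5: -116; y=6: -118; y=7: -129.
Profit is maximized at y = 5. AVC there is 123/5 = $24.60 ≤ P, so producing beats shutting down (which would give -$158).

y = 5; profit = -$116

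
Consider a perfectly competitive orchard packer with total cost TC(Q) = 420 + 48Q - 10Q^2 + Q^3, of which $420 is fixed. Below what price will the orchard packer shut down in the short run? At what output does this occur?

$23 per unit, at Q = 5

The shutdown price is the minimum of AVC. VC = 48Q - 10Q^2 + Q^3, so AVC = 48 - 10Q + Q^2.
At the minimum of AVC, MC = AVC. MC = 48 - 20Q + 3Q^2; setting MC = AVC gives 2Q^2 - 10Q = 0, so Q = 5. min AVC = 23.
For P < $23 the firm produces nothing.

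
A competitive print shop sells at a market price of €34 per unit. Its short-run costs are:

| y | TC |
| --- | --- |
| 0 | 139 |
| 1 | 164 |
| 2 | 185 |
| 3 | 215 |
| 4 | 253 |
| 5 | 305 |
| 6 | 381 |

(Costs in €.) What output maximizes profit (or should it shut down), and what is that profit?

y = 3; profit = -€113

Tabulate TR − TC: y=0: -139; y=1: -130; y=2: -117; y=3: -113; y=4: -117; y=5: -135; y=6: -177.
Profit is maximized at y = 3. AVC there is 76/3 = €25.33 ≤ P, so producing beats shutting down (which would give -€139).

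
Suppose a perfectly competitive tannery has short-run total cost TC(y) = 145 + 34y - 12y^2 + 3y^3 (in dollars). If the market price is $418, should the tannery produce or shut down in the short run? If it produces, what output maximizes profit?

From TC, MC = TC'(y) = 34 - 24y + 9y^2 and AVC = VC/y = 34 - 12y + 3y^2.
AVC is minimized where dAVC/dy = -12 + 6y = 0, at y = 2; min AVC = 34 - 12·2 + 3·2^2 = $22.
P = $418 exceeds min AVC = $22, so the firm stays open.
Solving P = MC: -384 - 24y + 9y^2 = 0 ⇒ y = -16/3 or 8. On the upward-sloping branch, y* = 8.
Check: AVC at y = 8 is $130 ≤ P, so revenue covers variable cost.
Profit = P·y − TC = 418·8 − 1185 = $2159.

Produce at y = 8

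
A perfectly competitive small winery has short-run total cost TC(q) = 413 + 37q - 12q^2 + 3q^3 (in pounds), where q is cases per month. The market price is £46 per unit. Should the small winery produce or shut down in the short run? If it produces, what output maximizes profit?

Produce at q = 3

Variable cost is VC = 37q - 12q^2 + 3q^3, so AVC = VC/q = 37 - 12q + 3q^2 and MC = dTC/dq = 37 - 24q + 9q^2.
The AVC parabola has its vertex at q = 12/6 = 2, where AVC = 37 - 12·2 + 3·2^2 = £25.
Since P = £46 ≥ min AVC = £25, price covers variable cost and the firm should produce.
Set P = MC: 46 = 37 - 24q + 9q^2 → -9 - 24q + 9q^2 = 0. The roots are q = -1/3 and q = 3; the profit-maximizing output is on the rising part of MC, so q* = 3.
Check: AVC at q = 3 is £28 ≤ P, so revenue covers variable cost.
Profit = P·q − TC = 46·3 − 497 = -£359, a loss, but smaller than the £413 fixed cost the firm would lose by shutting down.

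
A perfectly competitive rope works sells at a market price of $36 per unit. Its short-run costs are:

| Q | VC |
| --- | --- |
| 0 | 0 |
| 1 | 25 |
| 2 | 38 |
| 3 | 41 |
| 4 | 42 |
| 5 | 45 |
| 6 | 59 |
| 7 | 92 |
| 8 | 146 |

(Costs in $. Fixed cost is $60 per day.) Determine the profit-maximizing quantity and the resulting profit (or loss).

Compute π = P·Q − TC at each output: Q=0: -60; Q=1: -49; Q=2: -26; Q=3: 7; Q=4: 42; Q=5: 75; Q=6: 97; Q=7: 100; Q=8: 82.
Profit is maximized at Q = 7. AVC there is 92/7 = $13.14 ≤ P, so producing beats shutting down (which would give -$60).

Q = 7; profit = $100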